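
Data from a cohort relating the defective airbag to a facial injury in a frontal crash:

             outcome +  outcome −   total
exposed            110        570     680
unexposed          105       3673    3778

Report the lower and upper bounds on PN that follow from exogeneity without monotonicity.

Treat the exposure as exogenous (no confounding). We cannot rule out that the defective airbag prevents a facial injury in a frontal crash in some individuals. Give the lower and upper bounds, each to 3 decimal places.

p₁ = P(outcome | exposed) = 110/680 = 0.16176
p₀ = P(outcome | unexposed) = 105/3778 = 0.027792
Under exogeneity alone the bounds on PN are max{0,(p₁−p₀)/p₁} ≤ PN ≤ min{1,(1−p₀)/p₁}.
  lower = (p₁ − p₀)/p₁ = 0.13397 / 0.16176 ≈ 0.8282
  upper = min{1, (1 − p₀)/p₁} = 0.97221 / 0.16176 ≈ 6.0100 → capped at 1

0.828 ≤ PN ≤ 1.000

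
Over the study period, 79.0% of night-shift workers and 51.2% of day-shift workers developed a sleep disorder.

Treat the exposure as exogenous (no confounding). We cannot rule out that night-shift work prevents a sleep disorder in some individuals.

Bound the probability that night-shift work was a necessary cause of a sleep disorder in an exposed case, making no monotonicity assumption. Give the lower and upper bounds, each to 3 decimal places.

0.352 ≤ PN ≤ 0.618

p₁ = 0.79, p₀ = 0.512.
Under exogeneity alone the bounds on PN are max{0,(p₁−p₀)/p₁} ≤ PN ≤ min{1,(1−p₀)/p₁}.
  lower = (p₁ − p₀)/p₁ = 0.278 / 0.79 ≈ 0.3519
  upper = min{1, (1 − p₀)/p₁} = 0.488 / 0.79 ≈ 0.6177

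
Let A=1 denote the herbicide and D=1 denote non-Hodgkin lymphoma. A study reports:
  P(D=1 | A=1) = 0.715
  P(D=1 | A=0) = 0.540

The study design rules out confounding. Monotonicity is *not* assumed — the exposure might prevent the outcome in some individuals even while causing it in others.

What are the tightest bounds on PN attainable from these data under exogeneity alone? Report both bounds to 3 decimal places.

Let p₁ = 0.715, p₀ = 0.54.
Under exogeneity alone the bounds on PN are max{0,(p₁−p₀)/p₁} ≤ PN ≤ min{1,(1−p₀)/p₁}.
  lower = (p₁ − p₀)/p₁ = 0.175 / 0.715 ≈ 0.2448
  upper = min{1, (1 − p₀)/p₁} = 0.46 / 0.715 ≈ 0.6434

0.245 ≤ PN ≤ 0.643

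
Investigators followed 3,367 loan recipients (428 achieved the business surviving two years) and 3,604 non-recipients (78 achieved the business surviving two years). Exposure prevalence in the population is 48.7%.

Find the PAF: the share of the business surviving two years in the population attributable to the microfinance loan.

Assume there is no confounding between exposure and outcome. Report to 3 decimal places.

PAF ≈ 0.704

p₁ = P(outcome | exposed) = 428/3367 = 0.12712
p₀ = P(outcome | unexposed) = 78/3604 = 0.021643
Overall risk P(Y=1) = π·p₁ + (1−π)·p₀ = 0.487×0.12712 + 0.513×0.021643 = 0.073008.
Under exogeneity, PAF = [P(Y=1) − p₀] / P(Y=1).
PAF = (0.073008 − 0.021643) / 0.073008 ≈ 0.7036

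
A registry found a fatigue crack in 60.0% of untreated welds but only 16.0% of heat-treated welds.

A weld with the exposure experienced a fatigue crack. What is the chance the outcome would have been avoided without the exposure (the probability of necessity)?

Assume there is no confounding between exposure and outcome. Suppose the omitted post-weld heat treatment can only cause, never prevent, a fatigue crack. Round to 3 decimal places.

p₁ = 0.6, p₀ = 0.16.
Under exogeneity and monotonicity, PN = (p₁ − p₀) / p₁.
PN = (0.6 − 0.16) / 0.6 = 0.44 / 0.6 ≈ 0.7333

PN ≈ 0.733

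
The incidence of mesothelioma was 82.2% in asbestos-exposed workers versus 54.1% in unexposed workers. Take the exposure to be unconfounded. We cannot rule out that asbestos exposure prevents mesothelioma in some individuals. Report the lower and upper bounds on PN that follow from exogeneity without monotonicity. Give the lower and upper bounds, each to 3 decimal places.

0.342 ≤ PN ≤ 0.558

p₁ = 0.822, p₀ = 0.541.
Under exogeneity alone the bounds on PN are max{0,(p₁−p₀)/p₁} ≤ PN ≤ min{1,(1−p₀)/p₁}.
  lower = (p₁ − p₀)/p₁ = 0.281 / 0.822 ≈ 0.3418
  upper = min{1, (1 − p₀)/p₁} = 0.459 / 0.822 ≈ 0.5584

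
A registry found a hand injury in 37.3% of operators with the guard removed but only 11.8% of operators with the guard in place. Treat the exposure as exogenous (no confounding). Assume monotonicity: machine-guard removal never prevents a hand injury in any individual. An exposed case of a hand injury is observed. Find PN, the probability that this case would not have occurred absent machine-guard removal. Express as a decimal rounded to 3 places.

p₁ = 0.373, p₀ = 0.118.
Under exogeneity and monotonicity, PN = (p₁ − p₀) / p₁.
PN = (0.373 − 0.118) / 0.373 = 0.255 / 0.373 ≈ 0.6836

PN ≈ 0.684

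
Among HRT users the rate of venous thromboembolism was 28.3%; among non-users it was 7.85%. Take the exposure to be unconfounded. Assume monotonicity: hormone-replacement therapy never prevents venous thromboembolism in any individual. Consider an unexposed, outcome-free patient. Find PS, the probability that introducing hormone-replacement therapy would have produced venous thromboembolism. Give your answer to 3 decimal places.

p₁ = 0.283, p₀ = 0.0785.
Under exogeneity and monotonicity, PS = (p₁ − p₀) / (1 − p₀).
PS = (0.283 − 0.0785) / (1 − 0.0785) = 0.2045 / 0.9215 ≈ 0.2219

PS ≈ 0.222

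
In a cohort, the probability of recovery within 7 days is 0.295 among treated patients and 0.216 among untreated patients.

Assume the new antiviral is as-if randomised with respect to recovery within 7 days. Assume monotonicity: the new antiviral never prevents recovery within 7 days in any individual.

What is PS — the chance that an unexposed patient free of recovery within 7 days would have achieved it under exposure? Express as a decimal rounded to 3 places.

PS ≈ 0.101

Let p₁ = 0.295, p₀ = 0.216.
Under exogeneity and monotonicity, PS = (p₁ − p₀) / (1 − p₀).
PS = (0.295 − 0.216) / (1 − 0.216) = 0.079 / 0.784 ≈ 0.1008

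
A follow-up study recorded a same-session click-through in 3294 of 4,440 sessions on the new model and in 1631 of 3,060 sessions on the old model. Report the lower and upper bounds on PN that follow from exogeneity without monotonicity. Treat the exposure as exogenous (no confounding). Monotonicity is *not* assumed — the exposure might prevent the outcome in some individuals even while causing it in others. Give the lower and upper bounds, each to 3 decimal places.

0.282 ≤ PN ≤ 0.629

p₁ = P(outcome | exposed) = 3294/4440 = 0.74189
p₀ = P(outcome | unexposed) = 1631/3060 = 0.53301
Under exogeneity alone the bounds on PN are max{0,(p₁−p₀)/p₁} ≤ PN ≤ min{1,(1−p₀)/p₁}.
  lower = (p₁ − p₀)/p₁ = 0.20889 / 0.74189 ≈ 0.2816
  upper = min{1, (1 − p₀)/p₁} = 0.46699 / 0.74189 ≈ 0.6295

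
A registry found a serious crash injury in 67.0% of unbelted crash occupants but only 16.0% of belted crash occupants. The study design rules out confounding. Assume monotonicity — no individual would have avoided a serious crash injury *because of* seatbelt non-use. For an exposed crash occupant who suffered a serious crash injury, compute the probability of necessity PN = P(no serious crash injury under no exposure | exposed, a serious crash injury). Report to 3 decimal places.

PN ≈ 0.761

p₁ = 0.67, p₀ = 0.16.
Under exogeneity and monotonicity, PN = (p₁ − p₀) / p₁.
PN = (0.67 − 0.16) / 0.67 = 0.51 / 0.67 ≈ 0.7612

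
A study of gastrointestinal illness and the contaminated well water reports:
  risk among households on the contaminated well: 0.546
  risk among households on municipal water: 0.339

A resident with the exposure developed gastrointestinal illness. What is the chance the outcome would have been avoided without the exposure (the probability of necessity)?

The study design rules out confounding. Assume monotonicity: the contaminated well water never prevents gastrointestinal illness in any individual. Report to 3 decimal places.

PN ≈ 0.379

Let p₁ = 0.546, p₀ = 0.339.
Under exogeneity and monotonicity, PN = (p₁ − p₀) / p₁.
PN = (0.546 − 0.339) / 0.546 = 0.207 / 0.546 ≈ 0.3791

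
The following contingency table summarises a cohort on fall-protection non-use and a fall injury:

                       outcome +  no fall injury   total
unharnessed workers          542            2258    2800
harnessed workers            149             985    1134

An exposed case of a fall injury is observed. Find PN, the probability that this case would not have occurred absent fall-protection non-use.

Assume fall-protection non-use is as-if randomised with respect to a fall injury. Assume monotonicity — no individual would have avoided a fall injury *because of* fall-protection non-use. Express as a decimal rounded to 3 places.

p₁ = P(outcome | exposed) = 542/2800 = 0.19357
p₀ = P(outcome | unexposed) = 149/1134 = 0.13139
Under exogeneity and monotonicity, PN = (p₁ − p₀)/p₁.
PN = (0.19357 − 0.13139) / 0.19357 ≈ 0.3212

PN ≈ 0.321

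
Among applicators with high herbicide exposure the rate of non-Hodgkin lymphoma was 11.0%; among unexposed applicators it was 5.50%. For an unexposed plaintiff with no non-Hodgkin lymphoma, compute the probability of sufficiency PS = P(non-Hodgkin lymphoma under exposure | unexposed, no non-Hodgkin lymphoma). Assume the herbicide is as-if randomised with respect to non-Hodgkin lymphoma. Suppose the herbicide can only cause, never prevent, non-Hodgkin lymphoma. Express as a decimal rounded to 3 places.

p₁ = 0.11, p₀ = 0.055.
Under exogeneity and monotonicity, PS = (p₁ − p₀) / (1 − p₀).
PS = (0.11 − 0.055) / (1 − 0.055) = 0.055 / 0.945 ≈ 0.0582

PS ≈ 0.058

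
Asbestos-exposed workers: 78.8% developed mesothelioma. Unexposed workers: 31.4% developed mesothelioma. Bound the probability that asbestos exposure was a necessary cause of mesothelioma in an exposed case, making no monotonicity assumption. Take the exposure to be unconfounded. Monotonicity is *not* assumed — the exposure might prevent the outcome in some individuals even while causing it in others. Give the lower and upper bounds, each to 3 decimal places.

0.602 ≤ PN ≤ 0.871

p₁ = 0.788, p₀ = 0.314.
Under exogeneity alone the bounds on PN are max{0,(p₁−p₀)/p₁} ≤ PN ≤ min{1,(1−p₀)/p₁}.
  lower = (p₁ − p₀)/p₁ = 0.474 / 0.788 ≈ 0.6015
  upper = min{1, (1 − p₀)/p₁} = 0.686 / 0.788 ≈ 0.8706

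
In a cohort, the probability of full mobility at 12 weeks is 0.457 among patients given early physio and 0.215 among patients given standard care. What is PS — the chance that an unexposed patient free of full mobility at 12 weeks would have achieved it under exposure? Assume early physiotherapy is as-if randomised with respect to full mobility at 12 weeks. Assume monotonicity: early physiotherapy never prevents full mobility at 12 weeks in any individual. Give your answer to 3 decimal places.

PS ≈ 0.308

Let p₁ = 0.457, p₀ = 0.215.
Under exogeneity and monotonicity, PS = (p₁ − p₀) / (1 − p₀).
PS = (0.457 − 0.215) / (1 − 0.215) = 0.242 / 0.785 ≈ 0.3083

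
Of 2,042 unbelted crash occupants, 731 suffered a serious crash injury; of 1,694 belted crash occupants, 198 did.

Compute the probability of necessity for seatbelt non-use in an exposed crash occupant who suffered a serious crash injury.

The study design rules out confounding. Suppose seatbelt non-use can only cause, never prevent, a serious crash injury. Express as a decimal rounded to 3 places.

PN ≈ 0.673

p₁ = P(outcome | exposed) = 731/2042 = 0.35798
p₀ = P(outcome | unexposed) = 198/1694 = 0.11688
Under exogeneity and monotonicity, PN = (p₁ − p₀) / p₁.
PN = (0.35798 − 0.11688) / 0.35798 = 0.2411 / 0.35798 ≈ 0.6735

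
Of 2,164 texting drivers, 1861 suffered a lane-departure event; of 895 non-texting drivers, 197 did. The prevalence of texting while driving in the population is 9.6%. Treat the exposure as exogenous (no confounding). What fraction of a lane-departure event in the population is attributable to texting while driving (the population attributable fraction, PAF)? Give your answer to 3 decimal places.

p₁ = P(outcome | exposed) = 1861/2164 = 0.85998
p₀ = P(outcome | unexposed) = 197/895 = 0.22011
Overall risk P(Y=1) = π·p₁ + (1−π)·p₀ = 0.096×0.85998 + 0.904×0.22011 = 0.28154.
Under exogeneity, PAF = [P(Y=1) − p₀] / P(Y=1).
PAF = (0.28154 − 0.22011) / 0.28154 ≈ 0.2182

PAF ≈ 0.218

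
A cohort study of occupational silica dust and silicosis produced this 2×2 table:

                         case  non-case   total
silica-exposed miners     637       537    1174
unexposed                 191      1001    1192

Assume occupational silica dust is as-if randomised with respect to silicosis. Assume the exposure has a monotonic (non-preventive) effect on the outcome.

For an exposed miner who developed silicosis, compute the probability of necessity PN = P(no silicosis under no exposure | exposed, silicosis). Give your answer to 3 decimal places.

p₁ = P(outcome | exposed) = 637/1174 = 0.54259
p₀ = P(outcome | unexposed) = 191/1192 = 0.16023
Under exogeneity and monotonicity, PN = (p₁ − p₀) / p₁.
PN = (0.54259 − 0.16023) / 0.54259 = 0.38235 / 0.54259 ≈ 0.7047

PN ≈ 0.705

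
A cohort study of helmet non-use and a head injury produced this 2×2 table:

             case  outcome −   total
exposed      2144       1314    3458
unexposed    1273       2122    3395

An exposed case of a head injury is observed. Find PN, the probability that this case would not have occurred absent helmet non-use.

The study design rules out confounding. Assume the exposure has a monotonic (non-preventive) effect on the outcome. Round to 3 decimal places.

p₁ = P(outcome | exposed) = 2144/3458 = 0.62001
p₀ = P(outcome | unexposed) = 1273/3395 = 0.37496
Under exogeneity and monotonicity, PN = (p₁ − p₀) / p₁.
PN = (0.62001 − 0.37496) / 0.62001 = 0.24505 / 0.62001 ≈ 0.3952

PN ≈ 0.395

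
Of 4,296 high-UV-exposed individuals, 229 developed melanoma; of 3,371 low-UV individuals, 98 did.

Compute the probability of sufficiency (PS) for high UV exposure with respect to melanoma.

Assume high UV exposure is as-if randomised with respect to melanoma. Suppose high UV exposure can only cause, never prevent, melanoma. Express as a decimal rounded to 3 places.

PS ≈ 0.025

p₁ = P(outcome | exposed) = 229/4296 = 0.053305
p₀ = P(outcome | unexposed) = 98/3371 = 0.029071
Under exogeneity and monotonicity, PS = (p₁ − p₀) / (1 − p₀).
PS = (0.053305 − 0.029071) / (1 − 0.029071) = 0.024234 / 0.97093 ≈ 0.0250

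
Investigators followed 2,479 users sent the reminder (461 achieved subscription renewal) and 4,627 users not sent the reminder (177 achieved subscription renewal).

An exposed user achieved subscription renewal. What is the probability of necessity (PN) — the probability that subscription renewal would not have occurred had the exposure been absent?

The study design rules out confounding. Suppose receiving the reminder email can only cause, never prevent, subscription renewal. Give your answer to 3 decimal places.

p₁ = P(outcome | exposed) = 461/2479 = 0.18596
p₀ = P(outcome | unexposed) = 177/4627 = 0.038254
Under exogeneity and monotonicity, PN = (p₁ − p₀) / p₁.
PN = (0.18596 − 0.038254) / 0.18596 = 0.14771 / 0.18596 ≈ 0.7943

PN ≈ 0.794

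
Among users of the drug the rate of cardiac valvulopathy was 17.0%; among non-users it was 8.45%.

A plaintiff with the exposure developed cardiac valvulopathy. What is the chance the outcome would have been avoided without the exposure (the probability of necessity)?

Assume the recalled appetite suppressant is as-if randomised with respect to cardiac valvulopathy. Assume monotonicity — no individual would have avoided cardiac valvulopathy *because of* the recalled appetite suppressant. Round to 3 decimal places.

PN ≈ 0.503

p₁ = 0.17, p₀ = 0.0845.
Under exogeneity and monotonicity, PN = (p₁ − p₀) / p₁.
PN = (0.17 − 0.0845) / 0.17 = 0.0855 / 0.17 ≈ 0.5029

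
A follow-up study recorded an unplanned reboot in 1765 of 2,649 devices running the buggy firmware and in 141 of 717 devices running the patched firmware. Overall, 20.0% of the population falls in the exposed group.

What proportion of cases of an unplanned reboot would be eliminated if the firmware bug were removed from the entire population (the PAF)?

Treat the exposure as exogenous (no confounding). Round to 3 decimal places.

p₁ = P(outcome | exposed) = 1765/2649 = 0.66629
p₀ = P(outcome | unexposed) = 141/717 = 0.19665
Overall risk P(Y=1) = π·p₁ + (1−π)·p₀ = 0.2×0.66629 + 0.8×0.19665 = 0.29058.
Under exogeneity, PAF = [P(Y=1) − p₀] / P(Y=1).
PAF = (0.29058 − 0.19665) / 0.29058 ≈ 0.3232

PAF ≈ 0.323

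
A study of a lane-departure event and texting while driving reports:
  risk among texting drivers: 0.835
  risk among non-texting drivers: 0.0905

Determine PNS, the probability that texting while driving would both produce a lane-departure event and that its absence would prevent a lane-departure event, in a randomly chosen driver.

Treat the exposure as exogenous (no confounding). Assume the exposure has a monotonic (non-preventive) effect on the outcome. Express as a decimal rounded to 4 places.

Let p₁ = 0.835, p₀ = 0.0905.
Under exogeneity and monotonicity, PNS = p₁ − p₀.
PNS = 0.835 − 0.0905 = 0.7445

PNS ≈ 0.7445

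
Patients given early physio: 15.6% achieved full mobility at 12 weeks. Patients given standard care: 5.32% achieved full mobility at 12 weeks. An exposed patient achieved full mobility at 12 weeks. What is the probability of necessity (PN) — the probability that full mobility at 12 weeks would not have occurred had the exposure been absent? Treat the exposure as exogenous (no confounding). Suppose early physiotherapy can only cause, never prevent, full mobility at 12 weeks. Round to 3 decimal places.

p₁ = 0.156, p₀ = 0.0532.
Under exogeneity and monotonicity, PN = (p₁ − p₀) / p₁.
PN = (0.156 − 0.0532) / 0.156 = 0.1028 / 0.156 ≈ 0.6590

PN ≈ 0.659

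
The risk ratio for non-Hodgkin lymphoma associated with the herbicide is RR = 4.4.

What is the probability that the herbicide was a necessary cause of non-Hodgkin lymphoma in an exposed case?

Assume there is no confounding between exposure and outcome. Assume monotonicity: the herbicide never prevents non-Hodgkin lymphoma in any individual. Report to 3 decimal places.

PN ≈ 0.773

Under exogeneity and monotonicity, PN = (RR − 1) / RR = 1 − 1/RR.
PN = (4.4 − 1) / 4.4 = 3.4 / 4.4 ≈ 0.7727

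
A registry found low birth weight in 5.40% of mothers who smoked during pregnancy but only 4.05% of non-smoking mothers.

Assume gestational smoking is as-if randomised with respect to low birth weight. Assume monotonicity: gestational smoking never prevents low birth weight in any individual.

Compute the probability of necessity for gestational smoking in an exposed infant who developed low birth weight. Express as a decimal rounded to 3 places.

p₁ = 0.054, p₀ = 0.0405.
Under exogeneity and monotonicity, PN = (p₁ − p₀) / p₁.
PN = (0.054 − 0.0405) / 0.054 = 0.0135 / 0.054 ≈ 0.2500

PN ≈ 0.250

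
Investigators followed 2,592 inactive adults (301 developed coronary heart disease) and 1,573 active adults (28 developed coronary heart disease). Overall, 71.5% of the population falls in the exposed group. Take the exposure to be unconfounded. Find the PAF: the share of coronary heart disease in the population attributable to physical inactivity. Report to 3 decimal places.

p₁ = P(outcome | exposed) = 301/2592 = 0.11613
p₀ = P(outcome | unexposed) = 28/1573 = 0.0178
Overall risk P(Y=1) = π·p₁ + (1−π)·p₀ = 0.715×0.11613 + 0.285×0.0178 = 0.088104.
Under exogeneity, PAF = [P(Y=1) − p₀] / P(Y=1).
PAF = (0.088104 − 0.0178) / 0.088104 ≈ 0.7980

PAF ≈ 0.798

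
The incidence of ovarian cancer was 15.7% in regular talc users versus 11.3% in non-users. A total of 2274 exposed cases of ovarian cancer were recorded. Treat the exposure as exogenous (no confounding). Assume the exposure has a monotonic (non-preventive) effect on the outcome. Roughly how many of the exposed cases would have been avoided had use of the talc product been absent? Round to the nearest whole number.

about 637 cases

p₁ = 0.157, p₀ = 0.113.
PN = (p₁ − p₀)/p₁ = (0.157 − 0.113) / 0.157 ≈ 0.28025.
Attributable cases ≈ PN × (exposed cases) = 0.28025 × 2274 ≈ 637.30.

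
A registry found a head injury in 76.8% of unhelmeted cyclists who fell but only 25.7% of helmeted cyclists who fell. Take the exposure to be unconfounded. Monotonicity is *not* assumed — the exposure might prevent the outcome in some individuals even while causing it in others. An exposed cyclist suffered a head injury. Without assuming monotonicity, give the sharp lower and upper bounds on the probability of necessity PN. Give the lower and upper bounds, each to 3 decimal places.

p₁ = 0.768, p₀ = 0.257.
Under exogeneity alone the bounds on PN are max{0,(p₁−p₀)/p₁} ≤ PN ≤ min{1,(1−p₀)/p₁}.
  lower = (p₁ − p₀)/p₁ = 0.511 / 0.768 ≈ 0.6654
  upper = min{1, (1 − p₀)/p₁} = 0.743 / 0.768 ≈ 0.9674

0.665 ≤ PN ≤ 0.967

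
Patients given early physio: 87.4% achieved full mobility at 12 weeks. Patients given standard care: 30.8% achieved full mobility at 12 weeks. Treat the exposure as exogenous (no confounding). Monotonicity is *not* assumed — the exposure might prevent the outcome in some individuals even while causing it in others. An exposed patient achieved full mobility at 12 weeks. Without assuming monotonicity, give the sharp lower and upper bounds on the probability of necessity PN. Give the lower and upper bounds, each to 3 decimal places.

p₁ = 0.874, p₀ = 0.308.
Under exogeneity alone the bounds on PN are max{0,(p₁−p₀)/p₁} ≤ PN ≤ min{1,(1−p₀)/p₁}.
  lower = (p₁ − p₀)/p₁ = 0.566 / 0.874 ≈ 0.6476
  upper = min{1, (1 − p₀)/p₁} = 0.692 / 0.874 ≈ 0.7918

0.648 ≤ PN ≤ 0.792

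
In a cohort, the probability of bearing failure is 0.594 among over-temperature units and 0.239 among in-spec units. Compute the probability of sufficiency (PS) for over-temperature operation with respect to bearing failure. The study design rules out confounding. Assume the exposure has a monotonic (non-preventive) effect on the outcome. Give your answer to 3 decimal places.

PS ≈ 0.466

Let p₁ = 0.594, p₀ = 0.239.
Under exogeneity and monotonicity, PS = (p₁ − p₀) / (1 − p₀).
PS = (0.594 − 0.239) / (1 − 0.239) = 0.355 / 0.761 ≈ 0.4665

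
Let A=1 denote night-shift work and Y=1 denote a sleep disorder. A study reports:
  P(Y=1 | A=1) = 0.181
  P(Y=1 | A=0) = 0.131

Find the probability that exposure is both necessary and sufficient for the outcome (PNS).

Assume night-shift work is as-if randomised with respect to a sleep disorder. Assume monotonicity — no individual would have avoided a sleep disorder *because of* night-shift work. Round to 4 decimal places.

Let p₁ = 0.181, p₀ = 0.131.
Under exogeneity and monotonicity, PNS = p₁ − p₀.
PNS = 0.181 − 0.131 = 0.05

PNS ≈ 0.0500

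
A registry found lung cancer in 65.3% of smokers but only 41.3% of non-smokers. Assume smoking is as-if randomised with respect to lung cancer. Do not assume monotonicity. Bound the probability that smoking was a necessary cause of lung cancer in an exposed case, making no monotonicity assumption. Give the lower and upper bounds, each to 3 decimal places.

0.368 ≤ PN ≤ 0.899

p₁ = 0.653, p₀ = 0.413.
Under exogeneity alone the bounds on PN are max{0,(p₁−p₀)/p₁} ≤ PN ≤ min{1,(1−p₀)/p₁}.
  lower = (p₁ − p₀)/p₁ = 0.24 / 0.653 ≈ 0.3675
  upper = min{1, (1 − p₀)/p₁} = 0.587 / 0.653 ≈ 0.8989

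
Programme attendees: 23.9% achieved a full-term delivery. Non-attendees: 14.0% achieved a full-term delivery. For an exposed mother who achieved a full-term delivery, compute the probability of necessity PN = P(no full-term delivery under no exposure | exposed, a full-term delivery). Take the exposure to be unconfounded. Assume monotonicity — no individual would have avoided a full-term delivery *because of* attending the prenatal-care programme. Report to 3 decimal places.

PN ≈ 0.414

p₁ = 0.239, p₀ = 0.14.
Under exogeneity and monotonicity, PN = (p₁ − p₀) / p₁.
PN = (0.239 − 0.14) / 0.239 = 0.099 / 0.239 ≈ 0.4142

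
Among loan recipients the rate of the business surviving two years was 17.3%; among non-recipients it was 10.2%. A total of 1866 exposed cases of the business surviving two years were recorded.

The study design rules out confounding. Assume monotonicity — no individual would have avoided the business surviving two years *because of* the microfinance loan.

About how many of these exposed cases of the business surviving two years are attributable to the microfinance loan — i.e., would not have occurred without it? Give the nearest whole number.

p₁ = 0.173, p₀ = 0.102.
PN = (p₁ − p₀)/p₁ = (0.173 − 0.102) / 0.173 ≈ 0.41040.
Attributable cases ≈ PN × (exposed cases) = 0.41040 × 1866 ≈ 765.82.

about 766 cases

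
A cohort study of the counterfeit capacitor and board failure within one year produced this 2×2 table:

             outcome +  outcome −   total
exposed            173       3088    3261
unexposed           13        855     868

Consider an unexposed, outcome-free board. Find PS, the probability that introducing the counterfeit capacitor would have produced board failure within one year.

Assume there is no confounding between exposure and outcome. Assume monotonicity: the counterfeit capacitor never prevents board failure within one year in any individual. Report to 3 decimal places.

PS ≈ 0.039

p₁ = P(outcome | exposed) = 173/3261 = 0.053051
p₀ = P(outcome | unexposed) = 13/868 = 0.014977
Under exogeneity and monotonicity, PS = (p₁ − p₀)/(1 − p₀).
PS = (0.053051 − 0.014977) / 0.98502 ≈ 0.0387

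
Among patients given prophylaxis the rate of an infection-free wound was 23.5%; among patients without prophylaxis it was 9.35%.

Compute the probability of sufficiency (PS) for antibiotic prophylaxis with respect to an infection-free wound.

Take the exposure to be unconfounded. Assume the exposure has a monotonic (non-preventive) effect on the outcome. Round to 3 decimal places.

PS ≈ 0.156

p₁ = 0.235, p₀ = 0.0935.
Under exogeneity and monotonicity, PS = (p₁ − p₀) / (1 − p₀).
PS = (0.235 − 0.0935) / (1 − 0.0935) = 0.1415 / 0.9065 ≈ 0.1561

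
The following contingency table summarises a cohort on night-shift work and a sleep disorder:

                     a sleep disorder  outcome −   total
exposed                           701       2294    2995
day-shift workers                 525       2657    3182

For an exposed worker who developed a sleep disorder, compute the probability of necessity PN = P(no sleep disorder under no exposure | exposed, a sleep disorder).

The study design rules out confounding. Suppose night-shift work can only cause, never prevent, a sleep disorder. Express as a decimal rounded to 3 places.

p₁ = P(outcome | exposed) = 701/2995 = 0.23406
p₀ = P(outcome | unexposed) = 525/3182 = 0.16499
Under exogeneity and monotonicity, PN = (p₁ − p₀) / p₁.
PN = (0.23406 − 0.16499) / 0.23406 = 0.069066 / 0.23406 ≈ 0.2951

PN ≈ 0.295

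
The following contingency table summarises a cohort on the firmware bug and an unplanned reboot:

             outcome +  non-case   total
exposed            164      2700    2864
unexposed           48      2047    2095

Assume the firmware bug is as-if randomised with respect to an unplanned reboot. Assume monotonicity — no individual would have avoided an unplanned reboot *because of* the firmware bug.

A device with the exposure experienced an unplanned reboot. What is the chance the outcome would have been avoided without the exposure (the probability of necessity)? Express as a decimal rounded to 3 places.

p₁ = P(outcome | exposed) = 164/2864 = 0.057263
p₀ = P(outcome | unexposed) = 48/2095 = 0.022912
Under exogeneity and monotonicity, PN = (p₁ − p₀)/p₁.
PN = (0.057263 − 0.022912) / 0.057263 ≈ 0.5999

PN ≈ 0.600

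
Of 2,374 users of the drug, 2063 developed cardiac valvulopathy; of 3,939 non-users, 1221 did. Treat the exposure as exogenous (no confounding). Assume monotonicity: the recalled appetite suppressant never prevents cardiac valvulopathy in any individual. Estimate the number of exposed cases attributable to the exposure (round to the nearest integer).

about 1327 cases

p₁ = P(outcome | exposed) = 2063/2374 = 0.869
p₀ = P(outcome | unexposed) = 1221/3939 = 0.30998
PN = (p₁ − p₀)/p₁ = (0.869 − 0.30998) / 0.869 ≈ 0.64329.
Attributable cases ≈ PN × (exposed cases) = 0.64329 × 2063 ≈ 1327.11.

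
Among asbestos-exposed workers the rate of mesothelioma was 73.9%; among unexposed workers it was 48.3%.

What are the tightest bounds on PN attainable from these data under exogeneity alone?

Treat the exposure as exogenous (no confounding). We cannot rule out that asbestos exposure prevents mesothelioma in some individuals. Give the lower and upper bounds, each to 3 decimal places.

p₁ = 0.739, p₀ = 0.483.
Under exogeneity alone the bounds on PN are max{0,(p₁−p₀)/p₁} ≤ PN ≤ min{1,(1−p₀)/p₁}.
  lower = (p₁ − p₀)/p₁ = 0.256 / 0.739 ≈ 0.3464
  upper = min{1, (1 − p₀)/p₁} = 0.517 / 0.739 ≈ 0.6996

0.346 ≤ PN ≤ 0.700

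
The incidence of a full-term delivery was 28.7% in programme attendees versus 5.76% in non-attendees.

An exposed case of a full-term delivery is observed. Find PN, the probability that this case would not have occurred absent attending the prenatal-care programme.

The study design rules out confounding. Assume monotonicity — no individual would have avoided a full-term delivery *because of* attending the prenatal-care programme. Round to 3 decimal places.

p₁ = 0.287, p₀ = 0.0576.
Under exogeneity and monotonicity, PN = (p₁ − p₀) / p₁.
PN = (0.287 − 0.0576) / 0.287 = 0.2294 / 0.287 ≈ 0.7993

PN ≈ 0.799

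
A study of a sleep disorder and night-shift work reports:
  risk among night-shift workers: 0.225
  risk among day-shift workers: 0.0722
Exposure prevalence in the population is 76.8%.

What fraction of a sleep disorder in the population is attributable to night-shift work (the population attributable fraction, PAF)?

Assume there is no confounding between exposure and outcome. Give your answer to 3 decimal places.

PAF ≈ 0.619

Let p₁ = 0.225, p₀ = 0.0722.
Overall risk P(Y=1) = π·p₁ + (1−π)·p₀ = 0.768×0.225 + 0.232×0.0722 = 0.18955.
Under exogeneity, PAF = [P(Y=1) − p₀] / P(Y=1).
PAF = (0.18955 − 0.0722) / 0.18955 ≈ 0.6191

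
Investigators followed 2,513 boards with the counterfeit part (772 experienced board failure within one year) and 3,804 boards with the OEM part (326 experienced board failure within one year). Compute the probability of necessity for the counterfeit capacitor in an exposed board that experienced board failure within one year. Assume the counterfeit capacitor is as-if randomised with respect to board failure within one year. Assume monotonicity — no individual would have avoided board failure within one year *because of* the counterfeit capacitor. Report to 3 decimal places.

p₁ = P(outcome | exposed) = 772/2513 = 0.3072
p₀ = P(outcome | unexposed) = 326/3804 = 0.085699
Under exogeneity and monotonicity, PN = (p₁ − p₀) / p₁.
PN = (0.3072 − 0.085699) / 0.3072 = 0.2215 / 0.3072 ≈ 0.7210

PN ≈ 0.721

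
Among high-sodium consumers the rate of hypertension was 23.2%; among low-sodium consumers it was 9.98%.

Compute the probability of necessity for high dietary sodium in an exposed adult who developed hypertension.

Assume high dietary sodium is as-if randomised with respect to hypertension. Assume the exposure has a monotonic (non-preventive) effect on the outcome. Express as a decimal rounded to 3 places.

PN ≈ 0.570

p₁ = 0.232, p₀ = 0.0998.
Under exogeneity and monotonicity, PN = (p₁ − p₀) / p₁.
PN = (0.232 − 0.0998) / 0.232 = 0.1322 / 0.232 ≈ 0.5698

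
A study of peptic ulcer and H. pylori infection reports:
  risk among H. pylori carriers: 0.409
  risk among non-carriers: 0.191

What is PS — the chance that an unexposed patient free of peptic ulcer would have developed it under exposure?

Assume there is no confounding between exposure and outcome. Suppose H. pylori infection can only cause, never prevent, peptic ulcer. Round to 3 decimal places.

Let p₁ = 0.409, p₀ = 0.191.
Under exogeneity and monotonicity, PS = (p₁ − p₀) / (1 − p₀).
PS = (0.409 − 0.191) / (1 − 0.191) = 0.218 / 0.809 ≈ 0.2695

PS ≈ 0.269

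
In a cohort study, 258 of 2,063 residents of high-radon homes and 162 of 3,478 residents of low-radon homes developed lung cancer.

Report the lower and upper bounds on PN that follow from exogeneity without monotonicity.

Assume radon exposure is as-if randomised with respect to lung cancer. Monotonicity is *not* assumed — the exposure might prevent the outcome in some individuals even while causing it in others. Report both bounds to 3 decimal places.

0.628 ≤ PN ≤ 1.000

p₁ = P(outcome | exposed) = 258/2063 = 0.12506
p₀ = P(outcome | unexposed) = 162/3478 = 0.046578
Under exogeneity alone the bounds on PN are max{0,(p₁−p₀)/p₁} ≤ PN ≤ min{1,(1−p₀)/p₁}.
  lower = (p₁ − p₀)/p₁ = 0.078482 / 0.12506 ≈ 0.6276
  upper = min{1, (1 − p₀)/p₁} = 0.95342 / 0.12506 ≈ 7.6237 → capped at 1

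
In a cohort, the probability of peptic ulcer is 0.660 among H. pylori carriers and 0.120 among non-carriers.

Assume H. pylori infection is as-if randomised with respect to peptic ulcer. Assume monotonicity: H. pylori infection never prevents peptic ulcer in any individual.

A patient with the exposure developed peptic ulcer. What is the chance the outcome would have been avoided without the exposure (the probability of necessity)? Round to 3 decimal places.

Let p₁ = 0.66, p₀ = 0.12.
Under exogeneity and monotonicity, PN = (p₁ − p₀) / p₁.
PN = (0.66 − 0.12) / 0.66 = 0.54 / 0.66 ≈ 0.8182

PN ≈ 0.818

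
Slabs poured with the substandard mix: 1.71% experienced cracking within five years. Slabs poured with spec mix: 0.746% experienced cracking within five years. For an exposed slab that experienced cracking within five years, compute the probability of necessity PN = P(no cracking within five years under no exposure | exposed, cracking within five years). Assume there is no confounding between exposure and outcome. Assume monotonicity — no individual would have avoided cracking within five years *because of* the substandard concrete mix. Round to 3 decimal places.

PN ≈ 0.564

p₁ = 0.0171, p₀ = 0.00746.
Under exogeneity and monotonicity, PN = (p₁ − p₀) / p₁.
PN = (0.0171 − 0.00746) / 0.0171 = 0.00964 / 0.0171 ≈ 0.5637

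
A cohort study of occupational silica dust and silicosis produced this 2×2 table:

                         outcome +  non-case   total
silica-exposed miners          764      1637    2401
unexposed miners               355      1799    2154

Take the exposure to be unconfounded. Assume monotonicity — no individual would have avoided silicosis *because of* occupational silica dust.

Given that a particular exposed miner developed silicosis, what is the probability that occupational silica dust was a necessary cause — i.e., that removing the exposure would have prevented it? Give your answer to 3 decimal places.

p₁ = P(outcome | exposed) = 764/2401 = 0.3182
p₀ = P(outcome | unexposed) = 355/2154 = 0.16481
Under exogeneity and monotonicity, PN = (p₁ − p₀)/p₁.
PN = (0.3182 − 0.16481) / 0.3182 ≈ 0.4821

PN ≈ 0.482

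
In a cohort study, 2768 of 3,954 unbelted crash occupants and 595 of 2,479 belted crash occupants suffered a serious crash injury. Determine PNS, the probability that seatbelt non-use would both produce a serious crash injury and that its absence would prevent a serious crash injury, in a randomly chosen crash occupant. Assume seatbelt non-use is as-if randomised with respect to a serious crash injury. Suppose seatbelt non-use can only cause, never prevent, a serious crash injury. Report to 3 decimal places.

p₁ = P(outcome | exposed) = 2768/3954 = 0.70005
p₀ = P(outcome | unexposed) = 595/2479 = 0.24002
Under exogeneity and monotonicity, PNS = p₁ − p₀.
PNS = 0.70005 − 0.24002 = 0.46003

PNS ≈ 0.460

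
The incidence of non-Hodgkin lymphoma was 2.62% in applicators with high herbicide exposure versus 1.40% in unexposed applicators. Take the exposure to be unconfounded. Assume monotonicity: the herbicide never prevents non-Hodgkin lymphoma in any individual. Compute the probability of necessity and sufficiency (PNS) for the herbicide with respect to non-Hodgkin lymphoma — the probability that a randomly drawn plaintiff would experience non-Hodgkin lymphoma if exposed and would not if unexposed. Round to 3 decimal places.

p₁ = 0.0262, p₀ = 0.014.
Under exogeneity and monotonicity, PNS = p₁ − p₀.
PNS = 0.0262 − 0.014 = 0.0122

PNS ≈ 0.012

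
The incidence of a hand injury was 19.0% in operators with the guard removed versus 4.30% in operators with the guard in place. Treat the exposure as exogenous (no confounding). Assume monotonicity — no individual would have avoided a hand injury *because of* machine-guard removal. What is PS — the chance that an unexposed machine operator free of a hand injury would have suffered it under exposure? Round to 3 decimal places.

PS ≈ 0.154

p₁ = 0.19, p₀ = 0.043.
Under exogeneity and monotonicity, PS = (p₁ − p₀) / (1 − p₀).
PS = (0.19 − 0.043) / (1 − 0.043) = 0.147 / 0.957 ≈ 0.1536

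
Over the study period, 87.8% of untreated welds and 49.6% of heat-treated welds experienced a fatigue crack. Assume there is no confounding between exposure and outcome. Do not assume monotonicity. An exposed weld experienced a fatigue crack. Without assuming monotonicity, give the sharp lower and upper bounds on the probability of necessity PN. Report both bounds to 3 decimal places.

p₁ = 0.878, p₀ = 0.496.
Under exogeneity alone the bounds on PN are max{0,(p₁−p₀)/p₁} ≤ PN ≤ min{1,(1−p₀)/p₁}.
  lower = (p₁ − p₀)/p₁ = 0.382 / 0.878 ≈ 0.4351
  upper = min{1, (1 − p₀)/p₁} = 0.504 / 0.878 ≈ 0.5740

0.435 ≤ PN ≤ 0.574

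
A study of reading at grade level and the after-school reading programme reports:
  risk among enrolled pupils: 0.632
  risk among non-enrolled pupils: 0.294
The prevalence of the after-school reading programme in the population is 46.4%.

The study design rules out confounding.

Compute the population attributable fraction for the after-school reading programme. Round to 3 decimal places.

PAF ≈ 0.348

Let p₁ = 0.632, p₀ = 0.294.
Overall risk P(Y=1) = π·p₁ + (1−π)·p₀ = 0.464×0.632 + 0.536×0.294 = 0.45083.
Under exogeneity, PAF = [P(Y=1) − p₀] / P(Y=1).
PAF = (0.45083 − 0.294) / 0.45083 ≈ 0.3479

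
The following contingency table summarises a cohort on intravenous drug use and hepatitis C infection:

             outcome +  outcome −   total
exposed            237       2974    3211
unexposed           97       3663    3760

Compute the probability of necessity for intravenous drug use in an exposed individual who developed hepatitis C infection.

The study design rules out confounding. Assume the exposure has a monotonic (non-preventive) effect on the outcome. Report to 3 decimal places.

p₁ = P(outcome | exposed) = 237/3211 = 0.073809
p₀ = P(outcome | unexposed) = 97/3760 = 0.025798
Under exogeneity and monotonicity, PN = (p₁ − p₀)/p₁.
PN = (0.073809 − 0.025798) / 0.073809 ≈ 0.6505

PN ≈ 0.650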